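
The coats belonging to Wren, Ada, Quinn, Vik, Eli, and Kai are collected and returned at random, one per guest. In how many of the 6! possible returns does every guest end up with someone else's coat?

265

This is the derangement count D_6: permutations of 6 items with no fixed point.
By inclusion–exclusion this is Σ_{j=0}^{6} (−1)^j C(6,j)·(6−j)!.
Computing: 720 − 720 + 360 − 120 + 30 − 6 + 1 = 265.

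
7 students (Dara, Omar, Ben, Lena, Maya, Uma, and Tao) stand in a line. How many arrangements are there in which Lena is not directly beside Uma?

There are 7! = 5040 arrangements in all. If Lena and Uma are adjacent, merging them into one block gives 2·(6)! = 1440 arrangements.
So 5040 − 1440 = 3600 arrangements keep them apart.

3600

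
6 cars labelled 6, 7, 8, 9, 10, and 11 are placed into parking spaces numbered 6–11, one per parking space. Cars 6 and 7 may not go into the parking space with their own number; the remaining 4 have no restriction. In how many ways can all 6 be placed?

Let Aᵢ (for i ∈ {6, 7}) be the placements that put car i in its forbidden parking space. Any j of these fix j positions, leaving (6−j)! ways to fill the rest, and there are C(2,j) ways to pick which j.
By inclusion–exclusion, the number of valid placements is Σ_{j=0}^{2} (−1)^j C(2,j)·(6−j)!.
Computing: 720 − 240 + 24 = 504.

504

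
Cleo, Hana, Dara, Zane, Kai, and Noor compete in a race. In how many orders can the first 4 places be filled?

There are 6 choices for 1st place, 5 for 2nd, and so on down to 3 for position 4.
That gives 6 × 5 × 4 × 3 = 360.

360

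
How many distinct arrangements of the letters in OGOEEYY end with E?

180

With the last slot taken by E, it remains to arrange the other 6 letters (OGOEYY).
Those 6 letters have O appearing twice and Y appearing twice, giving (6)!/(2!·2!) = 180.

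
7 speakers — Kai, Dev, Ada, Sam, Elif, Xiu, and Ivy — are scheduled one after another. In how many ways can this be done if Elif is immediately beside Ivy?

Place the 5 others and the Elif-Ivy pair as 6 objects in a line; the pair has 2 internal arrangements.
So the count is 2·(6)! = 1440.

1440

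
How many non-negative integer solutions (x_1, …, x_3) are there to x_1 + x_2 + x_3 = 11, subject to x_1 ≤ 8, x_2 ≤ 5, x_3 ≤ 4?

24

Ignoring the caps, the number of non-negative solutions to x_1+…+x_3 = 11 is C(13,2) = 78.
Subtract solutions that violate a single cap (substitute x_i' = x_i − (cap_i+1)): x_1 ≥ 9 gives C(4,2) = 6; x_2 ≥ 6 gives C(7,2) = 21; x_3 ≥ 5 gives C(8,2) = 28. Together 55.
Add back pairs where two caps are both exceeded: 0 + 0 + 1 = 1.
By inclusion–exclusion the count is 78 − 55 + 1 = 24.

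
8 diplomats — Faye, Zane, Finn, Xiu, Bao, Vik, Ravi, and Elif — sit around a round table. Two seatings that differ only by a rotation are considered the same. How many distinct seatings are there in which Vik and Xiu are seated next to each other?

1440

Treat {Vik, Xiu} as one unit (2 internal orders) and seat the resulting 7 units around the table: (6)! circular arrangements.
So 2 × (6)! = 2 × 720 = 1440.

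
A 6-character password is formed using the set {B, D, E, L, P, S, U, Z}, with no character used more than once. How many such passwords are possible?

With no repetition, fill the 6 characters in order: 8 choices, then 7, down to 3.
8 × 7 × 6 × 5 × 4 × 3 = 20160.

20160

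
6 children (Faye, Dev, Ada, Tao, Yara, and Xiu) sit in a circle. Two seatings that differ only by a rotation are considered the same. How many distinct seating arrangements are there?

Seat Faye anywhere (absorbing the rotational symmetry), then permute the other 5: (5)! = 120.

120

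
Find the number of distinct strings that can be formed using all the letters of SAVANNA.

420

Letter multiplicities in SAVANNA: A×3, N×2, S×1, V×1.
The number of distinct arrangements is 7!/(3!·2!) = 5040/12 = 420.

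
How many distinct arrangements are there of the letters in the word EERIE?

Letter multiplicities in EERIE: E×3, I×1, R×1.
Dividing 5! = 120 by 3! = 6 for the repeated letters gives 20.

20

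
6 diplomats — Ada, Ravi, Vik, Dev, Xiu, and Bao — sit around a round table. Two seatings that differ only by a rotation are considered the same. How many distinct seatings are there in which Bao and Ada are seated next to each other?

48

Glue Bao and Ada into a block (2 internal orders). Seating 5 units around a circle gives (4)! arrangements.
So 2 × (4)! = 2 × 24 = 48.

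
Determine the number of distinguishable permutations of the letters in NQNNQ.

10

NQNNQ has 5 letters with N appearing 3 times and Q appearing twice.
The number of distinct arrangements is 5!/(3!·2!) = 120/12 = 10.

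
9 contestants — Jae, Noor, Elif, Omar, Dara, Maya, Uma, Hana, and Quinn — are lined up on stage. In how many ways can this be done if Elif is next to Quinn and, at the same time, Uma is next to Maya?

20160

Treat {Elif,Quinn} as one block (2 orders) and {Uma,Maya} as another (2 orders).
That leaves 7 units to arrange: 2 × 2 × 7! = 4 × 5040 = 20160.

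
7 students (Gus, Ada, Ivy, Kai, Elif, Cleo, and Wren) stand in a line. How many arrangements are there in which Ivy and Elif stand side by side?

1440

Place the 5 others and the Ivy-Elif pair as 6 objects in a line; the pair has 2 internal arrangements.
So the count is 2·(6)! = 1440.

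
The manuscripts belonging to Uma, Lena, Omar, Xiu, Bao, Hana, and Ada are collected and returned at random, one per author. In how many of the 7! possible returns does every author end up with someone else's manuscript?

1854

This is the derangement count D_7: permutations of 7 items with no fixed point.
By inclusion–exclusion this is Σ_{j=0}^{7} (−1)^j C(7,j)·(7−j)!.
Computing: 5040 − 5040 + 2520 − 840 + 210 − 42 + 7 − 1 = 1854.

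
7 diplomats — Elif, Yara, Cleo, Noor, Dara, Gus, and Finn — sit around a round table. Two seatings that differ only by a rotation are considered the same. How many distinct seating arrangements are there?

720

Seat Elif anywhere (absorbing the rotational symmetry), then permute the other 6: (6)! = 720.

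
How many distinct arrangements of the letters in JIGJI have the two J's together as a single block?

12

Treat the 2 copies of J as a single block. The multiset to arrange is then {JJ, G, I, I}, 4 items in all.
That gives (4)!/(2!) = 12 arrangements.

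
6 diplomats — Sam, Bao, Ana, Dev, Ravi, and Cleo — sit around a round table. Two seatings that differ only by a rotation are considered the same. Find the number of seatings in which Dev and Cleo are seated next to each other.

48

Glue Dev and Cleo into a block (2 internal orders). Seating 5 units around a circle gives (4)! arrangements.
So 2 × (4)! = 2 × 24 = 48.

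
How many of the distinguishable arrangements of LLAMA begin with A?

12

With the first slot taken by A, it remains to arrange the other 4 letters (LLMA).
Those 4 letters have L appearing twice, giving (4)!/(2!) = 12.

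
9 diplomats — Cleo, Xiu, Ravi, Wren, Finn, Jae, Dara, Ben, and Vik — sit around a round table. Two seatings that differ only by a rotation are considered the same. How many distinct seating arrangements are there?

Seat Cleo anywhere (absorbing the rotational symmetry), then permute the other 8: (8)! = 40320.

40320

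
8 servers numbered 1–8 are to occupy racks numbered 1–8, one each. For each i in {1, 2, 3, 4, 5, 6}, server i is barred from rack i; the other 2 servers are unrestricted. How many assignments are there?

18806

Let Aᵢ (for 1 ≤ i ≤ 6) be the placements that put server i in its forbidden rack. Any j of these fix j positions, leaving (8−j)! ways to fill the rest, and there are C(6,j) ways to pick which j.
By inclusion–exclusion, the number of valid placements is Σ_{j=0}^{6} (−1)^j C(6,j)·(8−j)!.
Computing: 40320 − 30240 + 10800 − 2400 + 360 − 36 + 2 = 18806.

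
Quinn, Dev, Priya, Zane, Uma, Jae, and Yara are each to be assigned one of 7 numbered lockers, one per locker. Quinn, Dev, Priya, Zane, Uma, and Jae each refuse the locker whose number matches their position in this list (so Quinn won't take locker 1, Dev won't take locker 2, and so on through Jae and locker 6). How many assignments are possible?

2119

Let Aᵢ (for 1 ≤ i ≤ 6) be the placements that put person i in their forbidden locker. Any j of these fix j positions, leaving (7−j)! ways to fill the rest, and there are C(6,j) ways to pick which j.
By inclusion–exclusion, the number of valid placements is Σ_{j=0}^{6} (−1)^j C(6,j)·(7−j)!.
Computing: 5040 − 4320 + 1800 − 480 + 90 − 12 + 1 = 2119.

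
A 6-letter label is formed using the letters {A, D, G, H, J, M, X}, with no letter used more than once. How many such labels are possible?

5040

Choose and order 6 of the 7 symbols: the first letter has 7 options, the next 6, and so on down to 2.
That product is 7 × 6 × 5 × 4 × 3 × 2 = 5040.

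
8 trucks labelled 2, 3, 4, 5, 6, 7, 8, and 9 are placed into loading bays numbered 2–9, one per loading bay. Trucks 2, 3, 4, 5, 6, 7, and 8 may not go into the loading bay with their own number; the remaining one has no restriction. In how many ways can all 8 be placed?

Let Aᵢ (for 2 ≤ i ≤ 8) be the placements that put truck i in its forbidden loading bay. Any j of these fix j positions, leaving (8−j)! ways to fill the rest, and there are C(7,j) ways to pick which j.
By inclusion–exclusion, the number of valid placements is Σ_{j=0}^{7} (−1)^j C(7,j)·(8−j)!.
Computing: 40320 − 35280 + 15120 − 4200 + 840 − 126 + 14 − 1 = 16687.

16687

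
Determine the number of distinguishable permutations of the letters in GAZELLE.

1260

The 7 letters of GAZELLE have repeats: E appearing twice and L appearing twice.
Dividing 7! = 5040 by 2!·2! = 4 for the repeated letters gives 1260.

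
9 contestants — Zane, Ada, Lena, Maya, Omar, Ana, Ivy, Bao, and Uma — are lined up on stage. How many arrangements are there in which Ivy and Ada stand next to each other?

Glue Ivy and Ada into one block (2 internal orders), leaving 8 units to arrange in a row.
So the count is 2·(8)! = 80640.

80640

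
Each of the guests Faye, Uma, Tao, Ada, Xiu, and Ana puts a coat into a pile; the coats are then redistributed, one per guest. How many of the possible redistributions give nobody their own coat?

Let Aᵢ be the assignments in which guest i gets their own coat. We want the size of the complement of A₁∪…∪A_6.
By inclusion–exclusion this is Σ_{j=0}^{6} (−1)^j C(6,j)·(6−j)!.
Computing: 720 − 720 + 360 − 120 + 30 − 6 + 1 = 265.

265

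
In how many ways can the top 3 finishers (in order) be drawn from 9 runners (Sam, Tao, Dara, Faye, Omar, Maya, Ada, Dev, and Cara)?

504

There are 9 choices for 1st place, 8 for 2nd, and 7 for 3rd.
That gives 9 × 8 × 7 = 504.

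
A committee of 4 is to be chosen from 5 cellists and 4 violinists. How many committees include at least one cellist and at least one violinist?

120

With no constraint there are C(9,4) = 126 possible selections.
Subtract selections that omit an entire group: no cellists → C(4,4) = 1; no violinists → C(5,4) = 5.
Both groups omitted at once is impossible, so 126 − 6 = 120.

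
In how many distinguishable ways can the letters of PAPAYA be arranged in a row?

60

Letter multiplicities in PAPAYA: A×3, P×2, Y×1.
Dividing 6! = 720 by 3!·2! = 12 for the repeated letters gives 60.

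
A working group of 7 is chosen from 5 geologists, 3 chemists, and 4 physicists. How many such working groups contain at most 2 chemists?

Split by how many chemists are chosen (0 through 2).
Sum: C(3,0)·C(9,7) + C(3,1)·C(9,6) + C(3,2)·C(9,5) = 36 + 252 + 378 = 666.

666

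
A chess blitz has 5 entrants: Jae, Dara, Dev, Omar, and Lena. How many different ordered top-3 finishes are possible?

60

This is an ordered selection of 3 from 5: P(5,3).
That gives 5 × 4 × 3 = 60.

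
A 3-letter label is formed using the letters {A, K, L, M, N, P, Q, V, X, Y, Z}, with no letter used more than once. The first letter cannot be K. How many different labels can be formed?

The first letter has 11−1 = 10 choices (anything except K).
The remaining 2 letters are filled from the other 10 symbols without repetition: 10 × 9 = 90.
Total: 10 × 90 = 900.

900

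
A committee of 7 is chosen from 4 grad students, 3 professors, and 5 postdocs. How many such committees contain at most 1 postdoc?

Split by how many postdocs are chosen (0 through 1).
Sum: C(5,0)·C(7,7) + C(5,1)·C(7,6) = 1 + 35 = 36.

36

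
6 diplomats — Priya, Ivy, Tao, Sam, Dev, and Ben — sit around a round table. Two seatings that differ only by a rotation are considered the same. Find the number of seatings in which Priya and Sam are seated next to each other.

48

Treat {Priya, Sam} as one unit (2 internal orders) and seat the resulting 5 units around the table: (4)! circular arrangements.
So 2 × (4)! = 2 × 24 = 48.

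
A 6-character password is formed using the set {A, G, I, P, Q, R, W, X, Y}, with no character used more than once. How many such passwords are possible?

60480

Choose and order 6 of the 9 symbols: the first character has 9 options, the next 8, and so on down to 4.
9 × 8 × 7 × 6 × 5 × 4 = 60480.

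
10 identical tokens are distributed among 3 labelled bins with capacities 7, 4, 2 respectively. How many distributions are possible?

9

Ignoring the caps, the number of non-negative solutions to x_1+…+x_3 = 10 is C(12,2) = 66.
Subtract solutions that violate a single cap (substitute x_i' = x_i − (cap_i+1)): x_1 ≥ 8 gives C(4,2) = 6; x_2 ≥ 5 gives C(7,2) = 21; x_3 ≥ 3 gives C(9,2) = 36. Together 63.
Add back pairs where two caps are both exceeded: 0 + 0 + 6 = 6.
By inclusion–exclusion the count is 66 − 63 + 6 = 9.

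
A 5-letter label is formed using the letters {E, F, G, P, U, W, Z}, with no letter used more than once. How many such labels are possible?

2520

This is a permutation of 5 out of 7: P(7,5) = 7!/2!.
That product is 7 × 6 × 5 × 4 × 3 = 2520.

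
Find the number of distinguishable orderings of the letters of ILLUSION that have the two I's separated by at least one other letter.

7560

Total arrangements of ILLUSION: 8!/(2!·2!) = 10080.
If the two I's are adjacent, glue them into one block, leaving 7 items to arrange: (7)!/(2!) = 2520 ways.
Hence 10080 − 2520 = 7560.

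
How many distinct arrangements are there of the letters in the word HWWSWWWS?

168

The 8 letters of HWWSWWWS have repeats: S appearing twice and W appearing 5 times.
So there are 8! / (5!·2!) = 168 distinguishable arrangements.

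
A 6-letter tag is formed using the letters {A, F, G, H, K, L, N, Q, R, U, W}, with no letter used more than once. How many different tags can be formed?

332640

With no repetition, fill the 6 letters in order: 11 choices, then 10, down to 6.
That product is 11 × 10 × 9 × 8 × 7 × 6 = 332640.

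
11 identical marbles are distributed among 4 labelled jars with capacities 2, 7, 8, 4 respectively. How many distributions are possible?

106

Ignoring the caps, the number of non-negative solutions to x_1+…+x_4 = 11 is C(14,3) = 364.
Subtract solutions that violate a single cap (substitute x_i' = x_i − (cap_i+1)): x_1 ≥ 3 gives C(11,3) = 165; x_2 ≥ 8 gives C(6,3) = 20; x_3 ≥ 9 gives C(5,3) = 10; x_4 ≥ 5 gives C(9,3) = 84. Together 279.
Add back pairs where two caps are both exceeded: 1 + 0 + 20 + 0 + 0 + 0 = 21.
By inclusion–exclusion the count is 364 − 279 + 21 = 106.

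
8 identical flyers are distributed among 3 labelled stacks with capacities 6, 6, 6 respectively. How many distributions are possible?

36

By stars and bars, unrestricted non-negative solutions to x_1+…+x_3 = 8 number C(8+2,2) = 45.
Subtract solutions that violate a single cap (substitute x_i' = x_i − (cap_i+1)): x_1 ≥ 7 gives C(3,2) = 3; x_2 ≥ 7 gives C(3,2) = 3; x_3 ≥ 7 gives C(3,2) = 3. Together 9.
No two caps can be exceeded simultaneously, so the pair terms are all 0.
By inclusion–exclusion the count is 45 − 9 + 0 = 36.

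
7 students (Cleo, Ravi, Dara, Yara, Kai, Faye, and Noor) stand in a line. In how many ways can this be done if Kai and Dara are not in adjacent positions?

3600

Of the 7! = 5040 arrangements, those with Kai and Dara adjacent number 2 × 6! = 1440 (treat the pair as a block with 2 internal orders).
Complementary counting: 5040 − 1440 = 3600.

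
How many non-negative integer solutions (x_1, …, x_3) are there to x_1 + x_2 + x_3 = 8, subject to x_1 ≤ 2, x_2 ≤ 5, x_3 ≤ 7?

17

By stars and bars, unrestricted non-negative solutions to x_1+…+x_3 = 8 number C(8+2,2) = 45.
Subtract solutions that violate a single cap (substitute x_i' = x_i − (cap_i+1)): x_1 ≥ 3 gives C(7,2) = 21; x_2 ≥ 6 gives C(4,2) = 6; x_3 ≥ 8 gives C(2,2) = 1. Together 28.
No two caps can be exceeded simultaneously, so the pair terms are all 0.
By inclusion–exclusion the count is 45 − 28 + 0 = 17.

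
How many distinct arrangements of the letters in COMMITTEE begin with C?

With the first slot taken by C, it remains to arrange the other 8 letters (OMMITTEE).
Those 8 letters have E appearing twice, M appearing twice, and T appearing twice, giving (8)!/(2!·2!·2!) = 5040.

5040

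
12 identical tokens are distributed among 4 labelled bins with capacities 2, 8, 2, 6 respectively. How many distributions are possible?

Without the upper bounds there are C(15,3) = 455 ways to split 12 among 4 bins.
Subtract solutions that violate a single cap (substitute x_i' = x_i − (cap_i+1)): x_1 ≥ 3 gives C(12,3) = 220; x_2 ≥ 9 gives C(6,3) = 20; x_3 ≥ 3 gives C(12,3) = 220; x_4 ≥ 7 gives C(8,3) = 56. Together 516.
Add back pairs where two caps are both exceeded: 1 + 84 + 10 + 1 + 0 + 10 = 106.
By inclusion–exclusion the count is 455 − 516 + 106 = 45.

45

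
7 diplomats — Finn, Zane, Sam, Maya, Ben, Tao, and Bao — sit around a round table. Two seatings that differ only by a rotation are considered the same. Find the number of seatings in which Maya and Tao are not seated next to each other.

480

Without the restriction there are (6)! = 720 seatings.
Seatings with Maya beside Tao: treat them as a block with 2 internal orders, giving 2 × (5)! = 240.
Subtracting, 720 − 240 = 480.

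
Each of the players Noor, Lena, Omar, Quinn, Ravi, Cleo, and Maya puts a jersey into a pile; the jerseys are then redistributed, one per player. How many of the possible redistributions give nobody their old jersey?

1854

Count assignments avoiding every fixed point. For any j of the 7 players fixed to their old jersey, the other 7−j can be arranged in (7−j)! ways.
By inclusion–exclusion this is Σ_{j=0}^{7} (−1)^j C(7,j)·(7−j)!.
Computing: 5040 − 5040 + 2520 − 840 + 210 − 42 + 7 − 1 = 1854.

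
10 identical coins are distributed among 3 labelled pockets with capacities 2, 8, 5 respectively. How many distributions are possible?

15

Ignoring the caps, the number of non-negative solutions to x_1+…+x_3 = 10 is C(12,2) = 66.
Subtract solutions that violate a single cap (substitute x_i' = x_i − (cap_i+1)): x_1 ≥ 3 gives C(9,2) = 36; x_2 ≥ 9 gives C(3,2) = 3; x_3 ≥ 6 gives C(6,2) = 15. Together 54.
Add back pairs where two caps are both exceeded: 0 + 3 + 0 = 3.
By inclusion–exclusion the count is 66 − 54 + 3 = 15.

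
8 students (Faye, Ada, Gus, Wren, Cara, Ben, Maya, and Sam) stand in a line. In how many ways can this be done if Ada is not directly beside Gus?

There are 8! = 40320 arrangements in all. If Ada and Gus are adjacent, merging them into one block gives 2·(7)! = 10080 arrangements.
So 40320 − 10080 = 30240 arrangements keep them apart.

30240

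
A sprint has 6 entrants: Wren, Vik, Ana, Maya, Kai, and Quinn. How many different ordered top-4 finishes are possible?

There are 6 choices for 1st place, 5 for 2nd, and so on down to 3 for position 4.
That gives 6 × 5 × 4 × 3 = 360.

360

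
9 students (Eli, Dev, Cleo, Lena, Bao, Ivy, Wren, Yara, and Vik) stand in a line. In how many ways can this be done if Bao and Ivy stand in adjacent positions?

80640

Place the 7 others and the Bao-Ivy pair as 8 objects in a line; the pair has 2 internal arrangements.
That gives 2 × 8! = 2 × 40320 = 80640.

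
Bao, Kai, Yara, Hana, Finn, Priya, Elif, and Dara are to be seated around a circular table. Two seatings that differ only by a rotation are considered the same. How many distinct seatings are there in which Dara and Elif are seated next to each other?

Treat {Dara, Elif} as one unit (2 internal orders) and seat the resulting 7 units around the table: (6)! circular arrangements.
So 2 × (6)! = 2 × 720 = 1440.

1440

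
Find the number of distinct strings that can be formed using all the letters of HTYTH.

Letter multiplicities in HTYTH: H×2, T×2, Y×1.
So there are 5! / (2!·2!) = 30 distinguishable arrangements.

30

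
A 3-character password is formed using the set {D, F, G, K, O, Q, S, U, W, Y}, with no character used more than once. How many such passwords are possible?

720

This is a permutation of 3 out of 10: P(10,3) = 10!/7!.
10 × 9 × 8 = 720.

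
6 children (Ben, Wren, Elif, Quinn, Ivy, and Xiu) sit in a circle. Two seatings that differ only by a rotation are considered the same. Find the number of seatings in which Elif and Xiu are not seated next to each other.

Without the restriction there are (5)! = 120 seatings.
Seatings with Elif beside Xiu: treat them as a block with 2 internal orders, giving 2 × (4)! = 48.
Subtracting, 120 − 48 = 72.

72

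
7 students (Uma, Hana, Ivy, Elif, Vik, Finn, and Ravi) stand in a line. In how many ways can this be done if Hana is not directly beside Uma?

3600

There are 7! = 5040 arrangements in all. If Hana and Uma are adjacent, merging them into one block gives 2·(6)! = 1440 arrangements.
So 5040 − 1440 = 3600 arrangements keep them apart.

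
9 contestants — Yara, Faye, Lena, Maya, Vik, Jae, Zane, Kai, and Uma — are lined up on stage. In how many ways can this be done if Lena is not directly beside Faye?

There are 9! = 362880 arrangements in all. If Lena and Faye are adjacent, merging them into one block gives 2·(8)! = 80640 arrangements.
Complementary counting: 362880 − 80640 = 282240.

282240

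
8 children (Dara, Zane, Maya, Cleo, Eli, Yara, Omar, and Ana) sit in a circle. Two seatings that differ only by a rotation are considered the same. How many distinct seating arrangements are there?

5040

Fix one person's seat to break rotational symmetry; the remaining 7 people can be arranged in (7)! = 5040 ways.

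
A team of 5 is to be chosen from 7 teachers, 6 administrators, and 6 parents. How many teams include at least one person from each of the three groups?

Unrestricted: C(19,5) = 11628 ways to pick any 5 of the 19.
Selections missing a whole group: no teachers → C(12,5) = 792; no administrators → C(13,5) = 1287; no parents → C(13,5) = 1287.
Add back selections omitting two groups (i.e. drawn from a single group): C(7,5) + C(6,5) + C(6,5) = 33.
By inclusion–exclusion: 11628 − 3366 + 33 = 8295.

8295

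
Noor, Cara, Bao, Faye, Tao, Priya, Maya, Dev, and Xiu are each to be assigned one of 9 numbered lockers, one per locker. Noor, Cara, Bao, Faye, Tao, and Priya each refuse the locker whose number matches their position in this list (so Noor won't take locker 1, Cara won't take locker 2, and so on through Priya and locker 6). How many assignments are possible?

183822

Let Aᵢ (for 1 ≤ i ≤ 6) be the placements that put person i in their forbidden locker. Any j of these fix j positions, leaving (9−j)! ways to fill the rest, and there are C(6,j) ways to pick which j.
By inclusion–exclusion, the number of valid placements is Σ_{j=0}^{6} (−1)^j C(6,j)·(9−j)!.
Computing: 362880 − 241920 + 75600 − 14400 + 1800 − 144 + 6 = 183822.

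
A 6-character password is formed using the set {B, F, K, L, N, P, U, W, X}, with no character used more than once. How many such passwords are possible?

With no repetition, fill the 6 characters in order: 9 choices, then 8, down to 4.
That product is 9 × 8 × 7 × 6 × 5 × 4 = 60480.

60480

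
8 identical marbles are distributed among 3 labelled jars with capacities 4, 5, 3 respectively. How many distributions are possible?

14

Ignoring the caps, the number of non-negative solutions to x_1+…+x_3 = 8 is C(10,2) = 45.
Subtract solutions that violate a single cap (substitute x_i' = x_i − (cap_i+1)): x_1 ≥ 5 gives C(5,2) = 10; x_2 ≥ 6 gives C(4,2) = 6; x_3 ≥ 4 gives C(6,2) = 15. Together 31.
No two caps can be exceeded simultaneously, so the pair terms are all 0.
By inclusion–exclusion the count is 45 − 31 + 0 = 14.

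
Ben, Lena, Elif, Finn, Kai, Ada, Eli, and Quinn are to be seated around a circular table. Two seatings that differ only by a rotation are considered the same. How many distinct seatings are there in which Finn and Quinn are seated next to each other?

Glue Finn and Quinn into a block (2 internal orders). Seating 7 units around a circle gives (6)! arrangements.
So 2 × (6)! = 2 × 720 = 1440.

1440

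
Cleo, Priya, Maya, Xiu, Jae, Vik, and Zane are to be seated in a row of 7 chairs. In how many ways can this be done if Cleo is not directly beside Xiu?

Of the 7! = 5040 arrangements, those with Cleo and Xiu adjacent number 2 × 6! = 1440 (treat the pair as a block with 2 internal orders).
So 5040 − 1440 = 3600 arrangements keep them apart.

3600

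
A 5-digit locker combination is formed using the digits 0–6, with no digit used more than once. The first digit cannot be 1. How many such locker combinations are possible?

2160

The first digit has 7−1 = 6 choices (anything except 1).
The remaining 4 digits are filled from the other 6 symbols without repetition: 6 × 5 × 4 × 3 = 360.
Total: 6 × 360 = 2160.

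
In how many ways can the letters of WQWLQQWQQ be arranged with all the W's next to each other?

42

Treat the 3 copies of W as a single block. The multiset to arrange is then {WWW, L, Q, Q, Q, Q, Q}, 7 items in all.
That gives (7)!/(5!) = 42 arrangements.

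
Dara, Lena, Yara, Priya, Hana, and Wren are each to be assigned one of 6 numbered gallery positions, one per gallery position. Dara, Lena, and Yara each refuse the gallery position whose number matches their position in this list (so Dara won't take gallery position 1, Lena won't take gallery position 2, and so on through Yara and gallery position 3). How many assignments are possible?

Let Aᵢ (for i ∈ {1, 2, 3}) be the placements that put person i in their forbidden gallery position. Any j of these fix j positions, leaving (6−j)! ways to fill the rest, and there are C(3,j) ways to pick which j.
By inclusion–exclusion, the number of valid placements is Σ_{j=0}^{3} (−1)^j C(3,j)·(6−j)!.
Computing: 720 − 360 + 72 − 6 = 426.

426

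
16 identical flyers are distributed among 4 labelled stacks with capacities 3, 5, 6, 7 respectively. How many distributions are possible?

Ignoring the caps, the number of non-negative solutions to x_1+…+x_4 = 16 is C(19,3) = 969.
Subtract solutions that violate a single cap (substitute x_i' = x_i − (cap_i+1)): x_1 ≥ 4 gives C(15,3) = 455; x_2 ≥ 6 gives C(13,3) = 286; x_3 ≥ 7 gives C(12,3) = 220; x_4 ≥ 8 gives C(11,3) = 165. Together 1126.
Add back pairs where two caps are both exceeded: 84 + 56 + 35 + 20 + 10 + 4 = 209.
By inclusion–exclusion the count is 969 − 1126 + 209 = 52.

52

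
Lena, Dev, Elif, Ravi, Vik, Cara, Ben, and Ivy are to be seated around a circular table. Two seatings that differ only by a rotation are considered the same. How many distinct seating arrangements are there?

Fix one person's seat to break rotational symmetry; the remaining 7 people can be arranged in (7)! = 5040 ways.

5040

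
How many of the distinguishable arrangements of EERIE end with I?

4

With the last slot taken by I, it remains to arrange the other 4 letters (EERE).
Those 4 letters have E appearing 3 times, giving (4)!/(3!) = 4.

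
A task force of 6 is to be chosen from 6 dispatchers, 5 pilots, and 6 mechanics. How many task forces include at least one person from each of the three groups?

10530

Total 6-person selections from all 17: C(17,6) = 12376.
Selections missing a whole group: no dispatchers → C(11,6) = 462; no pilots → C(12,6) = 924; no mechanics → C(11,6) = 462.
Add back selections omitting two groups (i.e. drawn from a single group): C(6,6) + C(5,6) + C(6,6) = 2.
By inclusion–exclusion: 12376 − 1848 + 2 = 10530.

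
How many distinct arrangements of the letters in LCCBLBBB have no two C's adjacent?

315

There are 8!/(4!·2!·2!) = 420 arrangements of LCCBLBBB in total.
If the two C's are adjacent, glue them into one block, leaving 7 items to arrange: (7)!/(4!·2!) = 105 ways.
Hence 420 − 105 = 315.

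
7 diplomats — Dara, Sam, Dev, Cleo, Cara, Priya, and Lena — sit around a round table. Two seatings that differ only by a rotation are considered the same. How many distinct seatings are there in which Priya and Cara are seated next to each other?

240

Glue Priya and Cara into a block (2 internal orders). Seating 6 units around a circle gives (5)! arrangements.
So 2 × (5)! = 2 × 120 = 240.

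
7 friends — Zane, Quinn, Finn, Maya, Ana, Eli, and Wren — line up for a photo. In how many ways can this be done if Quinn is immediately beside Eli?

Glue Quinn and Eli into one block (2 internal orders), leaving 6 units to arrange in a row.
That gives 2 × 6! = 2 × 720 = 1440.

1440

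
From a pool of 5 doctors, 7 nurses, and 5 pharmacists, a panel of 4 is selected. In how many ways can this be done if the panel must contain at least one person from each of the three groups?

1225

Unrestricted: C(17,4) = 2380 ways to pick any 4 of the 17.
Subtract selections that omit an entire group: no doctors → C(12,4) = 495; no nurses → C(10,4) = 210; no pharmacists → C(12,4) = 495.
Add back selections omitting two groups (i.e. drawn from a single group): C(5,4) + C(7,4) + C(5,4) = 45.
By inclusion–exclusion: 2380 − 1200 + 45 = 1225.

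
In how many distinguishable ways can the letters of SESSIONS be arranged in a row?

1680

SESSIONS has 8 letters with S appearing 4 times.
Dividing 8! = 40320 by 4! = 24 for the repeated letters gives 1680.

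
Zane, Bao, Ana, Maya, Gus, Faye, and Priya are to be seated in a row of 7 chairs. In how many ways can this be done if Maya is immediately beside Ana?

1440

Place the 5 others and the Maya-Ana pair as 6 objects in a line; the pair has 2 internal arrangements.
So the count is 2·(6)! = 1440.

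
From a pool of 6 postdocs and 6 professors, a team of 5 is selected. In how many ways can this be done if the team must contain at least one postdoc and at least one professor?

With no constraint there are C(12,5) = 792 possible selections.
Selections missing a whole group: no postdocs → C(6,5) = 6; no professors → C(6,5) = 6.
Both groups omitted at once is impossible, so 792 − 12 = 780.

780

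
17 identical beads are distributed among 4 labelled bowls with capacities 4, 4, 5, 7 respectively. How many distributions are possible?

20

Without the upper bounds there are C(20,3) = 1140 ways to split 17 among 4 bowls.
Subtract solutions that violate a single cap (substitute x_i' = x_i − (cap_i+1)): x_1 ≥ 5 gives C(15,3) = 455; x_2 ≥ 5 gives C(15,3) = 455; x_3 ≥ 6 gives C(14,3) = 364; x_4 ≥ 8 gives C(12,3) = 220. Together 1494.
Add back pairs where two caps are both exceeded: 120 + 84 + 35 + 84 + 35 + 20 = 378.
Subtract triples: 4 + 0 + 0 + 0 = 4.
By inclusion–exclusion the count is 1140 − 1494 + 378 − 4 = 20.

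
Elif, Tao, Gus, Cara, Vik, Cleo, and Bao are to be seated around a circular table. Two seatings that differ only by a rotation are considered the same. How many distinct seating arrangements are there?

Seat Elif anywhere (absorbing the rotational symmetry), then permute the other 6: (6)! = 720.

720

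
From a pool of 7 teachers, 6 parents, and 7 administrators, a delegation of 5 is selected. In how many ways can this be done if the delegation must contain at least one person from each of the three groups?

Unrestricted: C(20,5) = 15504 ways to pick any 5 of the 20.
Selections missing a whole group: no teachers → C(13,5) = 1287; no parents → C(14,5) = 2002; no administrators → C(13,5) = 1287.
Add back selections omitting two groups (i.e. drawn from a single group): C(7,5) + C(6,5) + C(7,5) = 48.
By inclusion–exclusion: 15504 − 4576 + 48 = 10976.

10976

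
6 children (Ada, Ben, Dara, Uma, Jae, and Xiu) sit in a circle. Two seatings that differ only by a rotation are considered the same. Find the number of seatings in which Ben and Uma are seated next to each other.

48

Glue Ben and Uma into a block (2 internal orders). Seating 5 units around a circle gives (4)! arrangements.
So 2 × (4)! = 2 × 24 = 48.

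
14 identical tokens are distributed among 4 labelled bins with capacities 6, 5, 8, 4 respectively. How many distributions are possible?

Ignoring the caps, the number of non-negative solutions to x_1+…+x_4 = 14 is C(17,3) = 680.
Subtract solutions that violate a single cap (substitute x_i' = x_i − (cap_i+1)): x_1 ≥ 7 gives C(10,3) = 120; x_2 ≥ 6 gives C(11,3) = 165; x_3 ≥ 9 gives C(8,3) = 56; x_4 ≥ 5 gives C(12,3) = 220. Together 561.
Add back pairs where two caps are both exceeded: 4 + 0 + 10 + 0 + 20 + 1 = 35.
By inclusion–exclusion the count is 680 − 561 + 35 = 154.

154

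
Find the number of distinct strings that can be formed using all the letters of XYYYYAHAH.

3780

Letter multiplicities in XYYYYAHAH: A×2, H×2, X×1, Y×4.
The number of distinct arrangements is 9!/(4!·2!·2!) = 362880/96 = 3780.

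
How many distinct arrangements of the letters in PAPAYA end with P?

Fix P in the last position and arrange the remaining 5 letters.
Those 5 letters have A appearing 3 times, giving (5)!/(3!) = 20.

20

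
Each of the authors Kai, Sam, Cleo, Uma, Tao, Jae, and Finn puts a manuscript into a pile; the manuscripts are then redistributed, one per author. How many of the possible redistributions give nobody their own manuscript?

Count assignments avoiding every fixed point. For any j of the 7 authors fixed to their own manuscript, the other 7−j can be arranged in (7−j)! ways.
By inclusion–exclusion this is Σ_{j=0}^{7} (−1)^j C(7,j)·(7−j)!.
Computing: 5040 − 5040 + 2520 − 840 + 210 − 42 + 7 − 1 = 1854.

1854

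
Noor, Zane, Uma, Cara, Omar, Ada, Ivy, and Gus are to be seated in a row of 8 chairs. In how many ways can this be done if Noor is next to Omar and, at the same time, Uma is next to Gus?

Treat {Noor,Omar} as one block (2 orders) and {Uma,Gus} as another (2 orders).
That leaves 6 units to arrange: 2 × 2 × 6! = 4 × 720 = 2880.

2880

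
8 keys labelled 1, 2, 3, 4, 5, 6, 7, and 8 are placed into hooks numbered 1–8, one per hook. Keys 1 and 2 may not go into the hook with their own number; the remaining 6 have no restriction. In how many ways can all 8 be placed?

30960

Let Aᵢ (for i ∈ {1, 2}) be the placements that put key i in its forbidden hook. Any j of these fix j positions, leaving (8−j)! ways to fill the rest, and there are C(2,j) ways to pick which j.
By inclusion–exclusion, the number of valid placements is Σ_{j=0}^{2} (−1)^j C(2,j)·(8−j)!.
Computing: 40320 − 10080 + 720 = 30960.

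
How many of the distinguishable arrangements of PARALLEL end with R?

420

With the last slot taken by R, it remains to arrange the other 7 letters (PAALLEL).
Those 7 letters have A appearing twice and L appearing 3 times, giving (7)!/(3!·2!) = 420.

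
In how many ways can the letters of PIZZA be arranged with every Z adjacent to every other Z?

Treat the 2 copies of Z as a single block. The multiset to arrange is then {ZZ, A, I, P}, 4 items in all.
All 4 items are distinct, so there are (4)! = 24 arrangements.

24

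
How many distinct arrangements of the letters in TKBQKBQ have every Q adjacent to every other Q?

180

Treat the 2 copies of Q as a single block. The multiset to arrange is then {QQ, B, B, K, K, T}, 6 items in all.
That gives (6)!/(2!·2!) = 180 arrangements.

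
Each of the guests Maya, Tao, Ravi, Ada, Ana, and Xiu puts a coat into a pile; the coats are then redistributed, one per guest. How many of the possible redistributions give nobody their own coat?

265

Let Aᵢ be the assignments in which guest i gets their own coat. We want the size of the complement of A₁∪…∪A_6.
By inclusion–exclusion this is Σ_{j=0}^{6} (−1)^j C(6,j)·(6−j)!.
Computing: 720 − 720 + 360 − 120 + 30 − 6 + 1 = 265.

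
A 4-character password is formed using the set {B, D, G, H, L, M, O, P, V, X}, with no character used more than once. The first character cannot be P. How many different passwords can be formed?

4536

The first character has 10−1 = 9 choices (anything except P).
The remaining 3 characters are filled from the other 9 symbols without repetition: 9 × 8 × 7 = 504.
Total: 9 × 504 = 4536.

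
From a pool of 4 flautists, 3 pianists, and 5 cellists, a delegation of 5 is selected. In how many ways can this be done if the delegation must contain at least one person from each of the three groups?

Unrestricted: C(12,5) = 792 ways to pick any 5 of the 12.
Subtract selections that omit an entire group: no flautists → C(8,5) = 56; no pianists → C(9,5) = 126; no cellists → C(7,5) = 21.
Add back selections omitting two groups (i.e. drawn from a single group): C(4,5) + C(3,5) + C(5,5) = 1.
By inclusion–exclusion: 792 − 203 + 1 = 590.

590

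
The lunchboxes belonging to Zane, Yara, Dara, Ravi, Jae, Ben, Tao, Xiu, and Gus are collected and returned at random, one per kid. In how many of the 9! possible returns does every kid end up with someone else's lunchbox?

Count assignments avoiding every fixed point. For any j of the 9 kids fixed to their own lunchbox, the other 9−j can be arranged in (9−j)! ways.
By inclusion–exclusion this is Σ_{j=0}^{9} (−1)^j C(9,j)·(9−j)!.
Computing: 362880 − 362880 + 181440 − 60480 + 15120 − 3024 + 504 − 72 + 9 − 1 = 133496.

133496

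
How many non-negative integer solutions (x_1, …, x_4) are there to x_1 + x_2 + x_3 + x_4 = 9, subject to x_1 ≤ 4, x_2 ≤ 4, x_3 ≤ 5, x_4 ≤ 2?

55

By stars and bars, unrestricted non-negative solutions to x_1+…+x_4 = 9 number C(9+3,3) = 220.
Subtract solutions that violate a single cap (substitute x_i' = x_i − (cap_i+1)): x_1 ≥ 5 gives C(7,3) = 35; x_2 ≥ 5 gives C(7,3) = 35; x_3 ≥ 6 gives C(6,3) = 20; x_4 ≥ 3 gives C(9,3) = 84. Together 174.
Add back pairs where two caps are both exceeded: 0 + 0 + 4 + 0 + 4 + 1 = 9.
By inclusion–exclusion the count is 220 − 174 + 9 = 55.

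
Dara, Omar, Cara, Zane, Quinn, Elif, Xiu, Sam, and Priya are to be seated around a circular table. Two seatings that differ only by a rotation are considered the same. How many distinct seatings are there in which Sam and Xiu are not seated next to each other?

Without the restriction there are (8)! = 40320 seatings.
Seatings with Sam beside Xiu: treat them as a block with 2 internal orders, giving 2 × (7)! = 10080.
Subtracting, 40320 − 10080 = 30240.

30240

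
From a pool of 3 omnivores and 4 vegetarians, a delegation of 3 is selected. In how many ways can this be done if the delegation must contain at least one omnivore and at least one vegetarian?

With no constraint there are C(7,3) = 35 possible selections.
Subtract selections that omit an entire group: no omnivores → C(4,3) = 4; no vegetarians → C(3,3) = 1.
Both groups omitted at once is impossible, so 35 − 5 = 30.

30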